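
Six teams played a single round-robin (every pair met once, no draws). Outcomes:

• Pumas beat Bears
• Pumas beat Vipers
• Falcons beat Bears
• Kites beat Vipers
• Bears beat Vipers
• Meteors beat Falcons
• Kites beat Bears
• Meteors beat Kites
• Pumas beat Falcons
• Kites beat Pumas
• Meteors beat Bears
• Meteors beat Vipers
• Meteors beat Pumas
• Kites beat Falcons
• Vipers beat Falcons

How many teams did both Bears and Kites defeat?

Bears beat: Vipers.
Kites beat: Falcons, Vipers, Pumas, Bears.
Both beat: Vipers — 1.

1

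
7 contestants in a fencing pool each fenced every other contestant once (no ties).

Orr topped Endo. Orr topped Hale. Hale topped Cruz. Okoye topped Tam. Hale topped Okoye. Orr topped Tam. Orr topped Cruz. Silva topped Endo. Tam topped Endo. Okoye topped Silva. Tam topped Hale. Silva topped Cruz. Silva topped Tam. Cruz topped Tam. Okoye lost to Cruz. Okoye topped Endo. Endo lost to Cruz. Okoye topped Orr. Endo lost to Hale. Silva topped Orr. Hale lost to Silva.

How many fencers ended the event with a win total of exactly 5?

Win totals: Endo 0, Hale 3, Orr 4, Tam 2, Cruz 3, Silva 5, Okoye 4.
Exactly 5: Silva — 1 fencer.

1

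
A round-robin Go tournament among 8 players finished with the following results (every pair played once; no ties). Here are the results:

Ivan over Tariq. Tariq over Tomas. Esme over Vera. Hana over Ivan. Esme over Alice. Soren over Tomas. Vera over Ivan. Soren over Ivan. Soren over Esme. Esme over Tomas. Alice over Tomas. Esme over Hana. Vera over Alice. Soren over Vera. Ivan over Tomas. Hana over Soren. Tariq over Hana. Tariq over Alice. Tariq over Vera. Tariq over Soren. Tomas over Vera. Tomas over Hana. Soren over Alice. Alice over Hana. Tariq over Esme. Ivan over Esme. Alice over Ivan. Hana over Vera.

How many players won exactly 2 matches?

Win totals: Hana 3, Tomas 2, Alice 3, Esme 4, Soren 5, Tariq 6, Ivan 3, Vera 2.
Exactly 2: Tomas, Vera — 2 players.

2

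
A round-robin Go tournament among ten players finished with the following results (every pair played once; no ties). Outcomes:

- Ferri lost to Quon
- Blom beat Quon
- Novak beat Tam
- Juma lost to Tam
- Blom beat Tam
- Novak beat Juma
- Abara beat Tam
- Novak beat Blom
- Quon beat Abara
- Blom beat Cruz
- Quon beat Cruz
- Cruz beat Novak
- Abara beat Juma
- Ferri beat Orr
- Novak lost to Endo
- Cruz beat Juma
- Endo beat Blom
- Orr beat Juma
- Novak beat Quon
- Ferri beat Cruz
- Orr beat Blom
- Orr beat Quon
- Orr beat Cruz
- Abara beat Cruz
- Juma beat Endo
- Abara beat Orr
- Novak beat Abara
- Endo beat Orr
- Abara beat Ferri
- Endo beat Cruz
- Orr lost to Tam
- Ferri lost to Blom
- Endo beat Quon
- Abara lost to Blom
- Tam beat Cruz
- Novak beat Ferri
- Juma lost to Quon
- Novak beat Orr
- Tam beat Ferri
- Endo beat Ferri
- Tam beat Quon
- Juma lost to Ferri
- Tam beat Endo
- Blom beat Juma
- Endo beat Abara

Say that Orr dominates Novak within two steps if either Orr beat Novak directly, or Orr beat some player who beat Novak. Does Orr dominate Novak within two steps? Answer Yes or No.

Orr did not beat Novak directly.
Orr beat Cruz, Blom, Juma, Quon. Of those, Cruz beat Novak.

Yes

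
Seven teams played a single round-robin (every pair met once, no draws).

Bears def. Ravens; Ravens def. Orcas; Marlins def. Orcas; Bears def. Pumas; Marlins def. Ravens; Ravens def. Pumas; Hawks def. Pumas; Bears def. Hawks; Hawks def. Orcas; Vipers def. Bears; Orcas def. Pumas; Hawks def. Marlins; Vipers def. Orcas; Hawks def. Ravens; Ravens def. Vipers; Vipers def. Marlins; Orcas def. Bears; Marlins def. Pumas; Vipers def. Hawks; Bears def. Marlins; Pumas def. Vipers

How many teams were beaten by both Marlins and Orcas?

1

Marlins beat: Ravens, Orcas, Pumas.
Orcas beat: Bears, Pumas.
Both beat: Pumas — 1.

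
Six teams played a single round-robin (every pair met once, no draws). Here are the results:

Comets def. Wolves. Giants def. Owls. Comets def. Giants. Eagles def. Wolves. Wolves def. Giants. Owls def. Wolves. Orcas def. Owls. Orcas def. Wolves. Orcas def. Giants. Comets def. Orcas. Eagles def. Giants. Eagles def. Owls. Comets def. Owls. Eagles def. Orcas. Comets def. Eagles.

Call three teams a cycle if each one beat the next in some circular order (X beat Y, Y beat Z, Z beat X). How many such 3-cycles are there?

Of the C(6,3) = 20 triples, the cyclic ones are: {Wolves, Giants, Owls}.
That is 1.

1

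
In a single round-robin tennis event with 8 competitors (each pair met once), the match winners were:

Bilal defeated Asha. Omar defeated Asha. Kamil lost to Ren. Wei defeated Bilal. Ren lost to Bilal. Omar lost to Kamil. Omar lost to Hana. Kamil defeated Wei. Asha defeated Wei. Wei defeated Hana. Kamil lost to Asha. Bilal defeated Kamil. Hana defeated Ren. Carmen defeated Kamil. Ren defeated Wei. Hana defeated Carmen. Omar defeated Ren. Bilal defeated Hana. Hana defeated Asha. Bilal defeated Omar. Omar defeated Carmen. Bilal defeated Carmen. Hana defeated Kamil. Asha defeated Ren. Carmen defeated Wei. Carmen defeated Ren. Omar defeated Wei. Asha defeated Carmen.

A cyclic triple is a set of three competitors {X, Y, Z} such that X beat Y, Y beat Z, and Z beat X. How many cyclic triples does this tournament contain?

13

Win totals: Kamil 2, Hana 5, Carmen 3, Omar 4, Ren 2, Wei 2, Bilal 6, Asha 4.
A competitor with w wins dominates both others in C(w,2) triples; summing gives 1 + 10 + 3 + 6 + 1 + 1 + 15 + 6 = 43 transitive triples.
Total triples C(8,3) = 56, so cyclic triples = 56 − 43 = 13.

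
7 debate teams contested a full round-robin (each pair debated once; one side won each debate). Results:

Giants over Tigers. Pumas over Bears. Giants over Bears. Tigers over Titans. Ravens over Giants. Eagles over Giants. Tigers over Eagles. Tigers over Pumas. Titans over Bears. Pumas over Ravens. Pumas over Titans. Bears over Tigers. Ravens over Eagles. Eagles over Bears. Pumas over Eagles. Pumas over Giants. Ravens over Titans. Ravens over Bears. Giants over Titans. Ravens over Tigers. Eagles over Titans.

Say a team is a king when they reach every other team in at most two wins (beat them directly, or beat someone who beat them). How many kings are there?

Titans cannot reach Eagles, Giants, Ravens, Pumas in two steps.
Eagles cannot reach Ravens, Pumas in two steps.
Bears cannot reach Giants, Ravens in two steps.
Giants cannot reach Ravens in two steps.
Ravens reaches everyone (king).
Pumas reaches everyone (king).
Tigers reaches everyone (king).
Kings: Ravens, Pumas, Tigers — 3.

3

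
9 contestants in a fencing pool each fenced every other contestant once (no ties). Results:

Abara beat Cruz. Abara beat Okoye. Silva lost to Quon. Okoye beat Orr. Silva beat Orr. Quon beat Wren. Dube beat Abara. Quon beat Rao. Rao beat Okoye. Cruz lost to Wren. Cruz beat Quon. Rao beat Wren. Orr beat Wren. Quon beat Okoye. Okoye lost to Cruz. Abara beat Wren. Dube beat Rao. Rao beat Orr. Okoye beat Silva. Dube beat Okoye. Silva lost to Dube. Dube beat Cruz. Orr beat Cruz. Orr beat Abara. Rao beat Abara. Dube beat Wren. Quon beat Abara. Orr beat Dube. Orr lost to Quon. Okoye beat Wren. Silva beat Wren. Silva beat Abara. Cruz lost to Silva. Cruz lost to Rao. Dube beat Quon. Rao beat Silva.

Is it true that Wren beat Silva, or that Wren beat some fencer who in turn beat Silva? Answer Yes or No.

Wren did not beat Silva directly.
Wren beat Cruz, but each of them lost to Silva. No two-step path.

No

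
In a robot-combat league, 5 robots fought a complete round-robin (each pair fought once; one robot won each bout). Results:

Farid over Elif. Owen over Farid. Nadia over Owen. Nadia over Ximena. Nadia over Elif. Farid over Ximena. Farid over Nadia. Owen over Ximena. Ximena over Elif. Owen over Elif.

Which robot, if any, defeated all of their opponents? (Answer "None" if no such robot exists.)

Highest win total is Owen with 3 (out of 4 possible).
Owen lost to Nadia, so no robot went undefeated.

None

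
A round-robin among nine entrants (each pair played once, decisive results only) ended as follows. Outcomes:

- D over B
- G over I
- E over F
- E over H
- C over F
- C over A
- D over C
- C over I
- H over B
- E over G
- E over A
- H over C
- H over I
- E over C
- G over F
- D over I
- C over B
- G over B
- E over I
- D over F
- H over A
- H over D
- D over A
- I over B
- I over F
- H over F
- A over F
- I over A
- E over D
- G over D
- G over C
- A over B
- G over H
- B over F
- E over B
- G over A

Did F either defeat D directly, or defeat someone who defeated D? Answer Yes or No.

F did not beat D directly.
F beat no one, so there is no intermediate entrant.

No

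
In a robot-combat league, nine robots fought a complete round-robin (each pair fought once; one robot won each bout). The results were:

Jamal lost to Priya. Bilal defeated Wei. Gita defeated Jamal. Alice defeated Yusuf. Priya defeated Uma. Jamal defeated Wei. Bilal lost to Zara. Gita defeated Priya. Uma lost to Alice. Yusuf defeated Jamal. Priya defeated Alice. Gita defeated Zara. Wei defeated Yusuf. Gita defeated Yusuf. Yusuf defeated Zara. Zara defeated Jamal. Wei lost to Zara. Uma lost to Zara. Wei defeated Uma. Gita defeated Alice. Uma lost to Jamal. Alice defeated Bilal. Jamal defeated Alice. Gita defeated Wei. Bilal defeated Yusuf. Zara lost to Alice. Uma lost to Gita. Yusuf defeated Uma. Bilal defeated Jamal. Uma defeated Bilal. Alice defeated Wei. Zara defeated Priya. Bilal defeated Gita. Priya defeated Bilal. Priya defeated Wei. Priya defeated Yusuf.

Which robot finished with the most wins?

Win totals: Jamal 3, Zara 5, Alice 5, Yusuf 3, Uma 1, Wei 2, Bilal 4, Priya 6, Gita 7.
Gita leads with 7 wins (next highest: 6).

Gita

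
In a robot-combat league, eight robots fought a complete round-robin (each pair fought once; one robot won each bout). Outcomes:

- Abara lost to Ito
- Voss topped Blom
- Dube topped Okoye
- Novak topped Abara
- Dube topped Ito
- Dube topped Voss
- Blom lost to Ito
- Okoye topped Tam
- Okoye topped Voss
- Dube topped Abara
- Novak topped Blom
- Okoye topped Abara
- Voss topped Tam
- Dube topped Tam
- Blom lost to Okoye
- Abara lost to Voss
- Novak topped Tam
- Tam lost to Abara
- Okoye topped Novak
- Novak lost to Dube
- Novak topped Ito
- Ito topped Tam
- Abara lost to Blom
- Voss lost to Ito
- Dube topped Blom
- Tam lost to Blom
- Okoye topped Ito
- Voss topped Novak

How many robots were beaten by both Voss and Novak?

Voss beat: Tam, Blom, Abara, Novak.
Novak beat: Tam, Blom, Abara, Ito.
Both beat: Tam, Blom, Abara — 3.

3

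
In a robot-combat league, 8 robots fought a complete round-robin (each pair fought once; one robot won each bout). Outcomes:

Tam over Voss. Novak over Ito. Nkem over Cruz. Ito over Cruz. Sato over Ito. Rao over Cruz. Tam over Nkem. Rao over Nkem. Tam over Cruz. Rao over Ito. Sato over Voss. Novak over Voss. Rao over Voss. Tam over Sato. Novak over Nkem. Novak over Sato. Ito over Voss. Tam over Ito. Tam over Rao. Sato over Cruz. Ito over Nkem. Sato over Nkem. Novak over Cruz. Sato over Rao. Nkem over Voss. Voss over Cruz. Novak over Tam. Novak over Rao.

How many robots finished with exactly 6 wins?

Win totals: Rao 4, Tam 6, Nkem 2, Novak 7, Ito 3, Sato 5, Voss 1, Cruz 0.
Exactly 6: Tam — 1 robot.

1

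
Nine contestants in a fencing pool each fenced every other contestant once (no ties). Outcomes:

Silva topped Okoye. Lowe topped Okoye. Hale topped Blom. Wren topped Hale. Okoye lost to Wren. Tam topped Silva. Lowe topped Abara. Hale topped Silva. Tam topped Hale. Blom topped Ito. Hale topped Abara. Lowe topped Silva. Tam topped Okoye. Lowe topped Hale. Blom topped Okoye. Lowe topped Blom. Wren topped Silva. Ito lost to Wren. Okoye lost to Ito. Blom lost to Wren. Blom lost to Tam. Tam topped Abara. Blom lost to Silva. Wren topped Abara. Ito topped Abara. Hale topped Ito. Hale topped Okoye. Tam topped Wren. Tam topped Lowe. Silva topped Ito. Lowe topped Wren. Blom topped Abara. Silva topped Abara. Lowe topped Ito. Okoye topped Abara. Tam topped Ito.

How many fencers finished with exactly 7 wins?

Win totals: Blom 3, Abara 0, Tam 8, Hale 5, Silva 4, Ito 2, Wren 6, Okoye 1, Lowe 7.
Exactly 7: Lowe — 1 fencer.

1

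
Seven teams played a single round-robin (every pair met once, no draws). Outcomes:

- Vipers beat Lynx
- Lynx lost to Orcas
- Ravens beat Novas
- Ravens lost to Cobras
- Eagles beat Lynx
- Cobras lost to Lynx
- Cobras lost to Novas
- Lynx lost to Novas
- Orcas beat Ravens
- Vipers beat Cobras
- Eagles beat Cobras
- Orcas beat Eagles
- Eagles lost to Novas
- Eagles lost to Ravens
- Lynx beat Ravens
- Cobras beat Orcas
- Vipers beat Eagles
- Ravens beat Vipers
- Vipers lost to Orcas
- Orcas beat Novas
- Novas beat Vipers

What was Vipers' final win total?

Vipers' results: beat Eagles, Cobras, Lynx; lost to Orcas, Novas, Ravens.
That is 3 wins.

3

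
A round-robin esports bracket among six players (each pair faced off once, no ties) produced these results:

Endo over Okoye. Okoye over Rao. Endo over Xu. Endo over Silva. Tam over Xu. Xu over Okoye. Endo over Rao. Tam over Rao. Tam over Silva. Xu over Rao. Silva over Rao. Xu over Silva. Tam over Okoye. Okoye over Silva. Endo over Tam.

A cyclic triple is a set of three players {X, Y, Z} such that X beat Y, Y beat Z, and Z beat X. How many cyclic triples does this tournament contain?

Of the C(6,3) = 20 triples, the cyclic ones are: none.
That is 0.

0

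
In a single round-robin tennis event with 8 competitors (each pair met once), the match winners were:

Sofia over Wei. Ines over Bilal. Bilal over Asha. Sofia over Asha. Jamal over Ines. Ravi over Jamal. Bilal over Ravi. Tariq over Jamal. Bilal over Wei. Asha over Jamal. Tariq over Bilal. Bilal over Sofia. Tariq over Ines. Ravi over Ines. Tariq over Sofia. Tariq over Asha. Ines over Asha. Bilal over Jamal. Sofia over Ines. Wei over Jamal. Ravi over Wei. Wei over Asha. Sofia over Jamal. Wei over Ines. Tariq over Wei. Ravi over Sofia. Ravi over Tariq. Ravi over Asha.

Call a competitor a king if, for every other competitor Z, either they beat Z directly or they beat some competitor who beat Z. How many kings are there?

3

Wei cannot reach Tariq, Sofia, Ravi in two steps.
Bilal reaches everyone (king).
Tariq reaches everyone (king).
Jamal cannot reach Wei, Tariq, Sofia, Ravi in two steps.
Ines cannot reach Tariq in two steps.
Sofia cannot reach Tariq, Ravi in two steps.
Ravi reaches everyone (king).
Asha cannot reach Wei, Bilal, Tariq, Sofia, Ravi in two steps.
Kings: Bilal, Tariq, Ravi — 3.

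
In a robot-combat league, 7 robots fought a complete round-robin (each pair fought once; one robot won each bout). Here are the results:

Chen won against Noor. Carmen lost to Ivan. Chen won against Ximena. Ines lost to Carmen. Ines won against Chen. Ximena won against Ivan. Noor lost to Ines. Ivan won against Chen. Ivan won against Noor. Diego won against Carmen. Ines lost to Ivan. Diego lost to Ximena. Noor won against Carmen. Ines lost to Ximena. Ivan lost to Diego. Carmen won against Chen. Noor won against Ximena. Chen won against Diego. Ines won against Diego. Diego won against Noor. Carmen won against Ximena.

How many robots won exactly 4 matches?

1

Win totals: Ximena 3, Chen 3, Ines 3, Noor 2, Ivan 4, Diego 3, Carmen 3.
Exactly 4: Ivan — 1 robot.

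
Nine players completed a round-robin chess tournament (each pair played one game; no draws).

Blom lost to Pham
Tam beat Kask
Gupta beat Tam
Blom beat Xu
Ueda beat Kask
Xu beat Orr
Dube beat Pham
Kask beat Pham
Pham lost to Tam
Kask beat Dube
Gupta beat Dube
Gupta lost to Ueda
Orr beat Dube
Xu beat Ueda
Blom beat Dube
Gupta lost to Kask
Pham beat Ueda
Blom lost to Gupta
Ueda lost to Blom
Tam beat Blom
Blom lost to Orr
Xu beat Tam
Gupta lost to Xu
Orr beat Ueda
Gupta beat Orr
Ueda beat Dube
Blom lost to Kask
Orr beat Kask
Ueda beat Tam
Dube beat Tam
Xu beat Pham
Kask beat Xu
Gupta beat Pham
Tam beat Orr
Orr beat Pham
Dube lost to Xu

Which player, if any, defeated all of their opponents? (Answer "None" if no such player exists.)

None

Highest win total is Xu with 6 (out of 8 possible).
Xu lost to Blom, Kask, so no player went undefeated.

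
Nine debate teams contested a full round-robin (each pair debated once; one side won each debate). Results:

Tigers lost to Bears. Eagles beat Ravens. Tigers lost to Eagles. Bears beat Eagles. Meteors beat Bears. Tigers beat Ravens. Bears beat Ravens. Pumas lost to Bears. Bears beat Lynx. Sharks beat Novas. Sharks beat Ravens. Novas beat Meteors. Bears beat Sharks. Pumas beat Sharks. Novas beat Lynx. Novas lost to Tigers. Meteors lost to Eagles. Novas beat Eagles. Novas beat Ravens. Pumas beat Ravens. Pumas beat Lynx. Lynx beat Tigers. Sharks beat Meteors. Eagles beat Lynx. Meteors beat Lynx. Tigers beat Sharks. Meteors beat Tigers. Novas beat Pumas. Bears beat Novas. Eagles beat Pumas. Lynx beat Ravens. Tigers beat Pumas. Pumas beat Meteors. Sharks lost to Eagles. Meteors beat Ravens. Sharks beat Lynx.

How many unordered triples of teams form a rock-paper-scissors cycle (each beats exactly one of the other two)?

Win totals: Sharks 4, Bears 7, Ravens 0, Tigers 4, Eagles 6, Lynx 2, Novas 5, Pumas 4, Meteors 4.
A team with w wins dominates both others in C(w,2) triples; summing gives 6 + 21 + 0 + 6 + 15 + 1 + 10 + 6 + 6 = 71 transitive triples.
Total triples C(9,3) = 84, so cyclic triples = 84 − 71 = 13.

13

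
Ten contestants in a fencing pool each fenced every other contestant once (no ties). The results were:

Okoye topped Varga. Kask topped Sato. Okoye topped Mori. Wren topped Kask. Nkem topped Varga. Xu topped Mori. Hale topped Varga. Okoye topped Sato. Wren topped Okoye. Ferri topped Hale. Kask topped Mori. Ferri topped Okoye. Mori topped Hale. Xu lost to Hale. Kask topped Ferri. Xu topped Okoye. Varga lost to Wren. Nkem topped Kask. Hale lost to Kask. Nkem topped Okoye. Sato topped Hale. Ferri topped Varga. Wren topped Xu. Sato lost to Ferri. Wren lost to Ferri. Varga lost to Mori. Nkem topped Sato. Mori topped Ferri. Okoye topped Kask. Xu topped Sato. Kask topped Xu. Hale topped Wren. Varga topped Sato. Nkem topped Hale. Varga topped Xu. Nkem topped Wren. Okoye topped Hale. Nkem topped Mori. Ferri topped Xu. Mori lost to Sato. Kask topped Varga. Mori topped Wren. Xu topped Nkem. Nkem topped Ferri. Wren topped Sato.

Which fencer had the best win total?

Nkem

Win totals: Kask 6, Sato 2, Ferri 6, Varga 2, Okoye 5, Nkem 8, Hale 3, Mori 4, Wren 5, Xu 4.
Nkem leads with 8 wins (next highest: 6).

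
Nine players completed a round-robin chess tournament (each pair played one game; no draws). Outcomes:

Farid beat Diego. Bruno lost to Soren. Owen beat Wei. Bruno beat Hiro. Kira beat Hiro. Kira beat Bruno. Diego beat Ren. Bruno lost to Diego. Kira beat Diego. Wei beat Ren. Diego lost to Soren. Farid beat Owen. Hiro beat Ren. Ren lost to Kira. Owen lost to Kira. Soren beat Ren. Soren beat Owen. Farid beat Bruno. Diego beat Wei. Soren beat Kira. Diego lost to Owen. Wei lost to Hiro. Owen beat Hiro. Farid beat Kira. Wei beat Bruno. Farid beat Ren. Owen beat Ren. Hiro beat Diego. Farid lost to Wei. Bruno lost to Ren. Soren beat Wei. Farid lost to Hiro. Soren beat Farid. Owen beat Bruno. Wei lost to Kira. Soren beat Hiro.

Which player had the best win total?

Win totals: Ren 1, Hiro 4, Farid 5, Wei 3, Bruno 1, Diego 3, Kira 6, Owen 5, Soren 8.
Soren leads with 8 wins (next highest: 6).

Soren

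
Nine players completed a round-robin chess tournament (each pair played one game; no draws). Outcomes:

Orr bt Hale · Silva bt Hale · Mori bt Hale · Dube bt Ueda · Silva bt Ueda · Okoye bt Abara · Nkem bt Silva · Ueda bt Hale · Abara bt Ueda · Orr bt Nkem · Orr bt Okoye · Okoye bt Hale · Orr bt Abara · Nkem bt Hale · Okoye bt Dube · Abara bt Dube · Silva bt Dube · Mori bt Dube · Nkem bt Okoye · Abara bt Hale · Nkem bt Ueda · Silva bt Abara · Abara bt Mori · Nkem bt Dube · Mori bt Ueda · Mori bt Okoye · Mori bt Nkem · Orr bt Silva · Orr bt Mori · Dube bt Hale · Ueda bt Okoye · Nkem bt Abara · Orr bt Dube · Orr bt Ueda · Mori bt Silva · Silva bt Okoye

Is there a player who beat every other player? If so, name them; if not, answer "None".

Orr has 8 wins out of 8 opponents — a perfect record.

Orr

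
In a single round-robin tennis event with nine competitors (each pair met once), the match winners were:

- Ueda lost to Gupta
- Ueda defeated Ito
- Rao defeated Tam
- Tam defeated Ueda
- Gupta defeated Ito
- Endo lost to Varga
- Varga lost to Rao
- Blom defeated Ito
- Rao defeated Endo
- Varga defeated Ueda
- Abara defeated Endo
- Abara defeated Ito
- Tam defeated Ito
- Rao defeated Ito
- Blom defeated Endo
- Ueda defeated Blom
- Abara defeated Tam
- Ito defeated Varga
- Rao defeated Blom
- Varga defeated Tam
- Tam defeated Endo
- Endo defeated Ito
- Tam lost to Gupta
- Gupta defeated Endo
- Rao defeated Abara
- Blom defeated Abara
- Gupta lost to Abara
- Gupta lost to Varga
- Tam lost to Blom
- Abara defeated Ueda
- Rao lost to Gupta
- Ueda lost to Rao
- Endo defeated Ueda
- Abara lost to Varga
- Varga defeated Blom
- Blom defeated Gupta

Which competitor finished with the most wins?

Win totals: Blom 5, Tam 3, Rao 7, Endo 2, Ito 1, Abara 5, Ueda 2, Varga 6, Gupta 5.
Rao leads with 7 wins (next highest: 6).

Rao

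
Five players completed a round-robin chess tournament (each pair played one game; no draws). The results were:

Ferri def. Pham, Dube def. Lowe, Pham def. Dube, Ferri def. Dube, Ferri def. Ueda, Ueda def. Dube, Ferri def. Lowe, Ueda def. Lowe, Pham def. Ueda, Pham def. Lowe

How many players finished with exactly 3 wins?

1

Win totals: Pham 3, Lowe 0, Ueda 2, Dube 1, Ferri 4.
Exactly 3: Pham — 1 player.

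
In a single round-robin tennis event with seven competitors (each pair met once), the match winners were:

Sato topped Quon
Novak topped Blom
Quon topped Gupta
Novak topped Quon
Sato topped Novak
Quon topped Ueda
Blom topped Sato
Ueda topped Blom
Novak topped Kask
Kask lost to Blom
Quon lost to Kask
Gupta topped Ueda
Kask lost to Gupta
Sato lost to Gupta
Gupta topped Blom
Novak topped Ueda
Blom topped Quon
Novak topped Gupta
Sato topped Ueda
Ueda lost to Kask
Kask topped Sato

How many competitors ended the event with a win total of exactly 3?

Win totals: Novak 5, Blom 3, Kask 3, Gupta 4, Sato 3, Ueda 1, Quon 2.
Exactly 3: Blom, Kask, Sato — 3 competitors.

3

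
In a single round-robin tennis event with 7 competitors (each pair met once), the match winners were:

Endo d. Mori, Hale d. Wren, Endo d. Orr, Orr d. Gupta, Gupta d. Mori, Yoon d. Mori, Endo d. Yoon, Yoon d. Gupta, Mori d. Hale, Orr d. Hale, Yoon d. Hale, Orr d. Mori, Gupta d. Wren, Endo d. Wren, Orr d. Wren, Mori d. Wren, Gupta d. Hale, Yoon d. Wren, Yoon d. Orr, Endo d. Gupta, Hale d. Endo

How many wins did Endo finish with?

Endo's results: beat Gupta, Wren, Orr, Mori, Yoon; lost to Hale.
That is 5 wins.

5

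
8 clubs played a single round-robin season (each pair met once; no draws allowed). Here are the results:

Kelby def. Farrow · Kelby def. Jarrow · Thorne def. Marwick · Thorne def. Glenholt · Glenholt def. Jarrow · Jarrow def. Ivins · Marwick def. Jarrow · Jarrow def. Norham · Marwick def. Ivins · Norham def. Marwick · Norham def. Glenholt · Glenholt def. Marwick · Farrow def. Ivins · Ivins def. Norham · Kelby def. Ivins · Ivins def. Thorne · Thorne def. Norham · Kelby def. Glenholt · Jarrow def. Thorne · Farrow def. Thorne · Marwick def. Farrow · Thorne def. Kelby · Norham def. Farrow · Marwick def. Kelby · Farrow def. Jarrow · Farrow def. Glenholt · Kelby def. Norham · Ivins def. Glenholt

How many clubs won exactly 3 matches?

Win totals: Ivins 3, Norham 3, Glenholt 2, Thorne 4, Jarrow 3, Marwick 4, Kelby 5, Farrow 4.
Exactly 3: Ivins, Norham, Jarrow — 3 clubs.

3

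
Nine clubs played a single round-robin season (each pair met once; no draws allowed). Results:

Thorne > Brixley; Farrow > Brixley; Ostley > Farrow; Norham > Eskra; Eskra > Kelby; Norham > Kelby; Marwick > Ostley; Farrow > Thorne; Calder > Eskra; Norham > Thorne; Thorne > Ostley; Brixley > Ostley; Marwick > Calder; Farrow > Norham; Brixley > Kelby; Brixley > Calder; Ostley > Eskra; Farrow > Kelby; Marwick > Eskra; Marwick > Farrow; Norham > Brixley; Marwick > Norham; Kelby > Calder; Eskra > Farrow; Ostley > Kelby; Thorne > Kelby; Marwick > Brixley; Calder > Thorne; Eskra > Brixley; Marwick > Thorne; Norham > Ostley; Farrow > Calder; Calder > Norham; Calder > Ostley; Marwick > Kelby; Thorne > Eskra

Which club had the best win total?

Win totals: Marwick 8, Kelby 1, Brixley 3, Calder 4, Thorne 4, Norham 5, Ostley 3, Farrow 5, Eskra 3.
Marwick leads with 8 wins (next highest: 5).

Marwick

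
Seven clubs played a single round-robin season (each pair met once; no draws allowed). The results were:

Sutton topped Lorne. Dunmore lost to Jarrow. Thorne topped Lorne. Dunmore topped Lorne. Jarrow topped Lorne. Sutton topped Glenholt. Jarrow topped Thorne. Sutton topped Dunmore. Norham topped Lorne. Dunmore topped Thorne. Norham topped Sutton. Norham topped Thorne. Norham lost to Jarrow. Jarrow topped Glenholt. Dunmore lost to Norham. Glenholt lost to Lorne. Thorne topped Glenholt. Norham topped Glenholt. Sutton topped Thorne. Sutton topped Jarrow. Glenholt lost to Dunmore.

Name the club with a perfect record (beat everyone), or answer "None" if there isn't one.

Highest win total is Sutton with 5 (out of 6 possible).
Sutton lost to Norham, so no club went undefeated.

None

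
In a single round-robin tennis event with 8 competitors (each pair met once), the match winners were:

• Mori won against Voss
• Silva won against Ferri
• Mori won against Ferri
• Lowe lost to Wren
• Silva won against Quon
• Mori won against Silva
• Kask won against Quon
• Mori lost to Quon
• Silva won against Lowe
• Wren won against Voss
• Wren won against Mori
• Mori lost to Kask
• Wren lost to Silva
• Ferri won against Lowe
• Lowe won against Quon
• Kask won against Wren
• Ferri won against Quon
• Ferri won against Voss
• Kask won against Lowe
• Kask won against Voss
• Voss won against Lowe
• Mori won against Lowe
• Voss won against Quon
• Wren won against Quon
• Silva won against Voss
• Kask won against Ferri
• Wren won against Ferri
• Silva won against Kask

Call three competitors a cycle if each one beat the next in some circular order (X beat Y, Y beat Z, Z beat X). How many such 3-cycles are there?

Win totals: Mori 4, Voss 2, Kask 6, Quon 1, Silva 6, Wren 5, Ferri 3, Lowe 1.
A competitor with w wins dominates both others in C(w,2) triples; summing gives 6 + 1 + 15 + 0 + 15 + 10 + 3 + 0 = 50 transitive triples.
Total triples C(8,3) = 56, so cyclic triples = 56 − 50 = 6.

6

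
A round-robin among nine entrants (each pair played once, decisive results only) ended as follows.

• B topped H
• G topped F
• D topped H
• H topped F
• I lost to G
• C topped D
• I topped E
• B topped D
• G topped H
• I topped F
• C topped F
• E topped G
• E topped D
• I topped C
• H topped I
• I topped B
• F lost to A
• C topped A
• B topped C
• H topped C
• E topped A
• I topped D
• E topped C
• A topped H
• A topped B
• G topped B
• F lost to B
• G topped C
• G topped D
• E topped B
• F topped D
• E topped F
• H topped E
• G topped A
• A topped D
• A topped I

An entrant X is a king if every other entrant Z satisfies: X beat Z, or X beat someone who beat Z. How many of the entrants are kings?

A cannot reach G in two steps.
B cannot reach G in two steps.
C cannot reach E, G in two steps.
D cannot reach A, B, G in two steps.
E reaches everyone (king).
F cannot reach A, B, C, E, G, I in two steps.
G reaches everyone (king).
H reaches everyone (king).
I reaches everyone (king).
Kings: E, G, H, I — 4.

4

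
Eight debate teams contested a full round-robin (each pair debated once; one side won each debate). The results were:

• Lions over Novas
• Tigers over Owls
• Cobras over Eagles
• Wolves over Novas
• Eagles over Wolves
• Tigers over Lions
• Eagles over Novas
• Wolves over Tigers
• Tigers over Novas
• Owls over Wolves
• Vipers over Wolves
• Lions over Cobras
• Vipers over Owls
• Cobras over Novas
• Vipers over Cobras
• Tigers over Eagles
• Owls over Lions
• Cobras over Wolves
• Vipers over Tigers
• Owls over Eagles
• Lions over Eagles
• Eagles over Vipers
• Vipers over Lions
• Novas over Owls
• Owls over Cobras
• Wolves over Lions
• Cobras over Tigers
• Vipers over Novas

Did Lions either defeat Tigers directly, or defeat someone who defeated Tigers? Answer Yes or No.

Yes

Lions did not beat Tigers directly.
Lions beat Cobras, Eagles, Novas. Of those, Cobras beat Tigers.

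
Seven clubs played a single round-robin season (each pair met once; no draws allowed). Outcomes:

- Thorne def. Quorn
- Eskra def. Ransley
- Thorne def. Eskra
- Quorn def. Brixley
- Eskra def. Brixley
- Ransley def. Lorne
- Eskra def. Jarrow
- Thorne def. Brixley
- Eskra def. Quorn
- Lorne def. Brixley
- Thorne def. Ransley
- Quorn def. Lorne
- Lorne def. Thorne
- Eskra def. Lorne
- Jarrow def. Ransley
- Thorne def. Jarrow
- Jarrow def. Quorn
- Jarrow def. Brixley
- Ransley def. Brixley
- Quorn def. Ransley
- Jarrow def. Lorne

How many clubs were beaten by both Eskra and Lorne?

1

Eskra beat: Quorn, Brixley, Lorne, Jarrow, Ransley.
Lorne beat: Thorne, Brixley.
Both beat: Brixley — 1.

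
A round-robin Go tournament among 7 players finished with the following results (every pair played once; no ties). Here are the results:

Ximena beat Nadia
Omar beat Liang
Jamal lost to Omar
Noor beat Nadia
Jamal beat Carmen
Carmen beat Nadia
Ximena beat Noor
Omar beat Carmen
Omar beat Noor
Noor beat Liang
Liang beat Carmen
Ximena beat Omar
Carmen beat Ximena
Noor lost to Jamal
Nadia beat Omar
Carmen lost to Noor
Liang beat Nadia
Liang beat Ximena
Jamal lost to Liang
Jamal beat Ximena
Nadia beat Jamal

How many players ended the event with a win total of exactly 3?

3

Win totals: Noor 3, Jamal 3, Nadia 2, Carmen 2, Ximena 3, Liang 4, Omar 4.
Exactly 3: Noor, Jamal, Ximena — 3 players.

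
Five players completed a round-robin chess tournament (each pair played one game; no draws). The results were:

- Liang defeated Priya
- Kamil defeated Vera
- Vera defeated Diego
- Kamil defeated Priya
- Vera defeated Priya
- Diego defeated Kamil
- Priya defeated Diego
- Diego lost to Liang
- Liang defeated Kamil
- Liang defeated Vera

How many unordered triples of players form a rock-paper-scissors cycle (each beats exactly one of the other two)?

2

Of the C(5,3) = 10 triples, the cyclic ones are: {Kamil, Priya, Diego}; {Kamil, Diego, Vera}.
That is 2.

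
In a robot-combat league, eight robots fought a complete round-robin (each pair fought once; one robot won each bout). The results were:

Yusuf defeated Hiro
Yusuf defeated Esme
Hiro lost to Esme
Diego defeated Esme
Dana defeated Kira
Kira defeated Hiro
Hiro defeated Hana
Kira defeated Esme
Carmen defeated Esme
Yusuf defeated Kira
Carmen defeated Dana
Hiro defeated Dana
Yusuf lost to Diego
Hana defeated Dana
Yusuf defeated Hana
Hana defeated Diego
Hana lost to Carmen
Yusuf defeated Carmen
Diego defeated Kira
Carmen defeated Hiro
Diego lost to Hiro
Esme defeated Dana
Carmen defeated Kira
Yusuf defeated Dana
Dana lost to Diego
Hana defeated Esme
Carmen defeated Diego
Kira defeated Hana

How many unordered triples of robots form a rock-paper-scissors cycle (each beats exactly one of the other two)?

Win totals: Hana 3, Carmen 6, Hiro 3, Kira 3, Dana 1, Diego 4, Yusuf 6, Esme 2.
A robot with w wins dominates both others in C(w,2) triples; summing gives 3 + 15 + 3 + 3 + 0 + 6 + 15 + 1 = 46 transitive triples.
Total triples C(8,3) = 56, so cyclic triples = 56 − 46 = 10.

10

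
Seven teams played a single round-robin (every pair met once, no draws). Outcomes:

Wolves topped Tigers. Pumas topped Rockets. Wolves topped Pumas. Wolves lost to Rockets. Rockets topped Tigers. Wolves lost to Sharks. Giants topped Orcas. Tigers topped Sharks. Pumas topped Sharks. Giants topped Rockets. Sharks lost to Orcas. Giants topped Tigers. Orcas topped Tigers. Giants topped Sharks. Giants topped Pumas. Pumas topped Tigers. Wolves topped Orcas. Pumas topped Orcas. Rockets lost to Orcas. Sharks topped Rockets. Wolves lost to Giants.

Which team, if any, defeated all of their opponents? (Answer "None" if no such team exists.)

Giants has 6 wins out of 6 opponents — a perfect record.

Giants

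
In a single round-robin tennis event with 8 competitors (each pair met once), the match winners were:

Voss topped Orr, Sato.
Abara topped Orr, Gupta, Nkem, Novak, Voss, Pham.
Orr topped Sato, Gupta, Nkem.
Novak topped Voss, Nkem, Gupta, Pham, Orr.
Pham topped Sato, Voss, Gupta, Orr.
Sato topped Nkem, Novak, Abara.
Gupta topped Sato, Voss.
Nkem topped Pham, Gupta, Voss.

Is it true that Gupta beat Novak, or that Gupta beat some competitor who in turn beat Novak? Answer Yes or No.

Yes

Gupta did not beat Novak directly.
Gupta beat Voss, Sato. Of those, Sato beat Novak.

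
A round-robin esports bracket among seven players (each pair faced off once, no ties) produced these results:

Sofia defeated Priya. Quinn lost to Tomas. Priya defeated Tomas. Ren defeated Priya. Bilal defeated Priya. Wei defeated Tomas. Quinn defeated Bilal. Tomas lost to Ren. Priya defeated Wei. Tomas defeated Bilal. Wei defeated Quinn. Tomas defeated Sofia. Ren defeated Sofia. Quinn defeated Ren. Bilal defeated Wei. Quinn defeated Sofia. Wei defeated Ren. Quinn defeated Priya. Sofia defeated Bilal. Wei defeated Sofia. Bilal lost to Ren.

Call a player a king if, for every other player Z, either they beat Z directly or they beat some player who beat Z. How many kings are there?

6

Bilal reaches everyone (king).
Tomas reaches everyone (king).
Priya reaches everyone (king).
Wei reaches everyone (king).
Ren reaches everyone (king).
Quinn reaches everyone (king).
Sofia cannot reach Ren, Quinn in two steps.
Kings: Bilal, Tomas, Priya, Wei, Ren, Quinn — 6.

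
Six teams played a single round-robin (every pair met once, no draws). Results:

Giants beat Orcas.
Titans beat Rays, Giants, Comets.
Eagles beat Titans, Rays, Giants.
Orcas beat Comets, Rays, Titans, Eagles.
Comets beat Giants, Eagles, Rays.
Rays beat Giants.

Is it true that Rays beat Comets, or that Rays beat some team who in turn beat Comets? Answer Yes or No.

Rays did not beat Comets directly.
Rays beat Giants, but each of them lost to Comets. No two-step path.

No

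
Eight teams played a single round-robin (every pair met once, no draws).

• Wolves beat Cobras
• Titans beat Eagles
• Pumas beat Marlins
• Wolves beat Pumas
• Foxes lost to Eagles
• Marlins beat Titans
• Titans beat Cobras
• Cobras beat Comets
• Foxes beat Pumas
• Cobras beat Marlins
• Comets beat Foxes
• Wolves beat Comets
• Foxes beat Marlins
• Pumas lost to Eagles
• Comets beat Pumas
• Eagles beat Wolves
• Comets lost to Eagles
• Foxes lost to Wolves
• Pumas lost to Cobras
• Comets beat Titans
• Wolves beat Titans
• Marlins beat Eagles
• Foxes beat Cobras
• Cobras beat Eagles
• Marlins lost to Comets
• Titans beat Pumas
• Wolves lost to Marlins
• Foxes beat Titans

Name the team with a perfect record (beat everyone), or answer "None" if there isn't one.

Highest win total is Wolves with 5 (out of 7 possible).
Wolves lost to Eagles, Marlins, so no team went undefeated.

None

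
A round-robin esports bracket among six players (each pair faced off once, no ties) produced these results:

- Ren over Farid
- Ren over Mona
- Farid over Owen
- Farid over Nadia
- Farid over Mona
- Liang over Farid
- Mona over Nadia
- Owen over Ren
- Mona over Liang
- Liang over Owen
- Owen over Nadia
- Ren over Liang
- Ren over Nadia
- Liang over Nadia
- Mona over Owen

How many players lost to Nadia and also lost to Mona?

Nadia beat: no one.
Mona beat: Liang, Nadia, Owen.
No one was beaten by both.

0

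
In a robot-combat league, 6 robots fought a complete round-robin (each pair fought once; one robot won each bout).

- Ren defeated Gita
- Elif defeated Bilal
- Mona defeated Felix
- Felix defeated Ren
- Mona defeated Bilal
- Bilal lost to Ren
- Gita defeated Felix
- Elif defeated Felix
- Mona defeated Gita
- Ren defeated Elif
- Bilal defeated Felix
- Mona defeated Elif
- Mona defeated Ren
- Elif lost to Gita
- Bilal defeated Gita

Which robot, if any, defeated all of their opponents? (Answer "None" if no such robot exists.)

Mona has 5 wins out of 5 opponents — a perfect record.

Mona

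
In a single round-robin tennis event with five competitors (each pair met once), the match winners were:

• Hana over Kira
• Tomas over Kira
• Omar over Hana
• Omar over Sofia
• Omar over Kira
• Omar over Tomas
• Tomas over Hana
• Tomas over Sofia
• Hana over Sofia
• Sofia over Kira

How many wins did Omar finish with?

4

Omar's results: beat Sofia, Hana, Tomas, Kira; lost to no one.
That is 4 wins.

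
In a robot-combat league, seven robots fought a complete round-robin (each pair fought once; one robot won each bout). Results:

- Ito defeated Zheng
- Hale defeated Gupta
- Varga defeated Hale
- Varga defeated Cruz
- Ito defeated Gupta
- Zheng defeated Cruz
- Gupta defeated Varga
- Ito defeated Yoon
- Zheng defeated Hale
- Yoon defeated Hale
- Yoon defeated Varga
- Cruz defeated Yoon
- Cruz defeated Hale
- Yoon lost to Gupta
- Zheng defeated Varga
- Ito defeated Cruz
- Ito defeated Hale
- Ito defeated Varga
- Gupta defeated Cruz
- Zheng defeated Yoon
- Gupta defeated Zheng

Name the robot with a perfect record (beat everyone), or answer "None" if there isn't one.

Ito has 6 wins out of 6 opponents — a perfect record.

Ito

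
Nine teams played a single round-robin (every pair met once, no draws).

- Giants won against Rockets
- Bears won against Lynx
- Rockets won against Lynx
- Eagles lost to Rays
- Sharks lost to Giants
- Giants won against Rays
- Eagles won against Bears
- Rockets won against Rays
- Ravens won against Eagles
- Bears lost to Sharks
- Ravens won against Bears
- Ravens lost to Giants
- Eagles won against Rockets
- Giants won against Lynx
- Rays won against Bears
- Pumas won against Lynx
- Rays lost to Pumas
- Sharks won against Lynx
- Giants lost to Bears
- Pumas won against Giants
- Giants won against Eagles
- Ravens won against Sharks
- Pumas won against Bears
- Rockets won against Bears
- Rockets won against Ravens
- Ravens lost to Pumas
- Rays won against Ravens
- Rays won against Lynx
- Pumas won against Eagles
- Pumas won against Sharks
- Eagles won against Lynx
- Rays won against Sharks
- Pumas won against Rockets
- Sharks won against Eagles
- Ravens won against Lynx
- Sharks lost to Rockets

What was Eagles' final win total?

3

Eagles' results: beat Bears, Lynx, Rockets; lost to Giants, Rays, Ravens, Sharks, Pumas.
That is 3 wins.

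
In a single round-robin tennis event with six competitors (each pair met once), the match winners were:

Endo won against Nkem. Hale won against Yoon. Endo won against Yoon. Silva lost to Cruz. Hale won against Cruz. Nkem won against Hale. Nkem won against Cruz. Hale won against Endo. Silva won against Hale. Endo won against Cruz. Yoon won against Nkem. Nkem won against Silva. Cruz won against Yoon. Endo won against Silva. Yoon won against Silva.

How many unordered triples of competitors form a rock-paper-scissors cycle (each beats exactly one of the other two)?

6

Win totals: Yoon 2, Nkem 3, Hale 3, Endo 4, Silva 1, Cruz 2.
A competitor with w wins dominates both others in C(w,2) triples; summing gives 1 + 3 + 3 + 6 + 0 + 1 = 14 transitive triples.
Total triples C(6,3) = 20, so cyclic triples = 20 − 14 = 6.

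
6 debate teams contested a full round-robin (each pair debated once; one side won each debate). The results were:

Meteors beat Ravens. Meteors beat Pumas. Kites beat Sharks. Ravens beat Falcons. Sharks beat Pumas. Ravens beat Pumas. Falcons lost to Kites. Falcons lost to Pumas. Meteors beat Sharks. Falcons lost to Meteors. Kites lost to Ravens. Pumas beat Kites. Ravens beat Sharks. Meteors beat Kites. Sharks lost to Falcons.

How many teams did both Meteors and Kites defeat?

2

Meteors beat: Pumas, Falcons, Sharks, Kites, Ravens.
Kites beat: Falcons, Sharks.
Both beat: Falcons, Sharks — 2.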